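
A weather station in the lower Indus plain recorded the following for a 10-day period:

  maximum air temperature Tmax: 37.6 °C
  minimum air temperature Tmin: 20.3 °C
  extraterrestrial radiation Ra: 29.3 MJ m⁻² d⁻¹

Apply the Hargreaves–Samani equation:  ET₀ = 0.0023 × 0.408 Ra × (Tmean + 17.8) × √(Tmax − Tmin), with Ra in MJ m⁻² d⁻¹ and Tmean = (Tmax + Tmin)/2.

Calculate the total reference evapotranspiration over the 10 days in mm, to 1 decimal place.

53.5 mm

Tmean = (37.6 + 20.3)/2 = 28.95 °C
0.408 Ra = 0.408 × 29.3 = 11.9544 mm/d equivalent
ET₀ = 0.0023 × 11.9544 × (28.95 + 17.8) × √17.3 = 0.0023 × 11.9544 × 46.75 × 4.1593 = 5.3464 mm/d
Over 10 days: 5.3464 × 10 = 53.464 mm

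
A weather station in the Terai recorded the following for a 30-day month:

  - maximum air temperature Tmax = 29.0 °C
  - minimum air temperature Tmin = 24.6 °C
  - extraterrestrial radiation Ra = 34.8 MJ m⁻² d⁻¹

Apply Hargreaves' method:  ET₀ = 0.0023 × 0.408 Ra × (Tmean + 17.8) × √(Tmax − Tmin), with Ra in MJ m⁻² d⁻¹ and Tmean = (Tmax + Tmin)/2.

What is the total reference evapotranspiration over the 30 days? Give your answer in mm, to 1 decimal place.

Tmean = (29.0 + 24.6)/2 = 26.80 °C
0.408 Ra = 0.408 × 34.8 = 14.1984 mm/d equivalent
ET₀ = 0.0023 × 14.1984 × (26.80 + 17.8) × √4.4 = 0.0023 × 14.1984 × 44.60 × 2.0976 = 3.0551 mm/d
Over 30 days: 3.0551 × 30 = 91.653 mm

91.7 mm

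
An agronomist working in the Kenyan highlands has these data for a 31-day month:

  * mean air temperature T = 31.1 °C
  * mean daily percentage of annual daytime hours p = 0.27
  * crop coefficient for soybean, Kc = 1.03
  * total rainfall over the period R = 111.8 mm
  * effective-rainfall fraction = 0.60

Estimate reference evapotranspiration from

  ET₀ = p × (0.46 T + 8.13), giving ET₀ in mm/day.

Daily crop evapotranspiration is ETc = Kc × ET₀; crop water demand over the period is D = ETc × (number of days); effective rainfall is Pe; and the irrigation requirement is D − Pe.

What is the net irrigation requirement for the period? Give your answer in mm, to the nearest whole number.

ET₀ = 0.27 × (0.46 × 31.1 + 8.13) = 0.27 × 22.436 = 6.0577 mm/d
ETc = Kc × ET₀ = 1.03 × 6.0577 = 6.2394 mm/d
Crop demand D = ETc × 31 d = 6.2394 × 31 = 193.421 mm
Pe = 0.60 × 111.8 = 67.080 mm
D − Pe = 193.421 − 67.080 = 126.341 mm

126 mm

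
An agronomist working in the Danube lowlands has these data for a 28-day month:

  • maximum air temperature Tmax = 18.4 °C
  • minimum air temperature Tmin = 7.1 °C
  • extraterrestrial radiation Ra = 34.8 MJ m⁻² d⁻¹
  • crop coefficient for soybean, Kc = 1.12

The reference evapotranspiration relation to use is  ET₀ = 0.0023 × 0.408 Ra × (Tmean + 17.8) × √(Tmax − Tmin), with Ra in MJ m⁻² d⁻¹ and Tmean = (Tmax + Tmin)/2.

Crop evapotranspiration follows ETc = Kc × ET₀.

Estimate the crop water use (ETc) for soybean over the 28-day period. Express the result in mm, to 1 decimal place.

105.2 mm

Tmean = (18.4 + 7.1)/2 = 12.75 °C
0.408 Ra = 0.408 × 34.8 = 14.1984 mm/d equivalent
ET₀ = 0.0023 × 14.1984 × (12.75 + 17.8) × √11.3 = 0.0023 × 14.1984 × 30.55 × 3.3615 = 3.3536 mm/d
ETc = Kc × ET₀ = 1.12 × 3.3536 = 3.7560 mm/d
Over 28 days: 3.7560 × 28 = 105.168 mm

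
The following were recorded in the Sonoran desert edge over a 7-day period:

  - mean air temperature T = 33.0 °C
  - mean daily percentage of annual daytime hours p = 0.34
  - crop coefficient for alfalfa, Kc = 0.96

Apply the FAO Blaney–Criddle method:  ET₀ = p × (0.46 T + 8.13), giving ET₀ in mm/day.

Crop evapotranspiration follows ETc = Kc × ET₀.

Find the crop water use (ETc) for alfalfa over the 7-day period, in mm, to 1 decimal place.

ET₀ = 0.34 × (0.46 × 33.0 + 8.13) = 0.34 × 23.310 = 7.9254 mm/d
ETc = Kc × ET₀ = 0.96 × 7.9254 = 7.6084 mm/d
Over 7 days: 7.6084 × 7 = 53.259 mm

53.3 mm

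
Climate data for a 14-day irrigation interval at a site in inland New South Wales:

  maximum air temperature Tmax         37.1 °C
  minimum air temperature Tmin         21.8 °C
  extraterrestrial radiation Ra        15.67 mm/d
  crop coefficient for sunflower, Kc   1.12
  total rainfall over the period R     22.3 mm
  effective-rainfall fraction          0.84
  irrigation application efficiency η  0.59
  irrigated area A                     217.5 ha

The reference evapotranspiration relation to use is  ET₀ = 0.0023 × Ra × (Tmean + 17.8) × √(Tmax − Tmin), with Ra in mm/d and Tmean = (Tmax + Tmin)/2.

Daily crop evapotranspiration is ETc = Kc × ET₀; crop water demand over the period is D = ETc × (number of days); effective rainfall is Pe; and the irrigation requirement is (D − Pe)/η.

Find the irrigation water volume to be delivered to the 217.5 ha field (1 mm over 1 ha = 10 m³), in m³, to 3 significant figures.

316000 m³

Tmean = (37.1 + 21.8)/2 = 29.45 °C
ET₀ = 0.0023 × 15.67 × (29.45 + 17.8) × √15.3 = 0.0023 × 15.67 × 47.25 × 3.9115 = 6.6610 mm/d
ETc = Kc × ET₀ = 1.12 × 6.6610 = 7.4603 mm/d
Crop demand D = ETc × 14 d = 7.4603 × 14 = 104.444 mm
Pe = 0.84 × 22.3 = 18.732 mm
D − Pe = 104.444 − 18.732 = 85.712 mm
Gross irrigation = 85.712 / 0.59 = 145.275 mm
Volume = 145.275 mm × 217.5 ha × 10 = 315973.1 m³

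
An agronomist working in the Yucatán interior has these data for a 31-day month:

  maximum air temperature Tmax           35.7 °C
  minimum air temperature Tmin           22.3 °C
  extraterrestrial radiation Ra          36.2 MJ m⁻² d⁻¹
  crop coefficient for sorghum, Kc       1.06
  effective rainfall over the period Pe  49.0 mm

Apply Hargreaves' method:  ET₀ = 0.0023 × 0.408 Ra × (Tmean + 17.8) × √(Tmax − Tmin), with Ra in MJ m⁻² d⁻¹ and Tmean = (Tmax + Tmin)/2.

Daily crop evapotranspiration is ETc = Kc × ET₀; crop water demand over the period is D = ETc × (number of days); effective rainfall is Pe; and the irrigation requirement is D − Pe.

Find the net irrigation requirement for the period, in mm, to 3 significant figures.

Tmean = (35.7 + 22.3)/2 = 29.00 °C
0.408 Ra = 0.408 × 36.2 = 14.7696 mm/d equivalent
ET₀ = 0.0023 × 14.7696 × (29.00 + 17.8) × √13.4 = 0.0023 × 14.7696 × 46.80 × 3.6606 = 5.8196 mm/d
ETc = Kc × ET₀ = 1.06 × 5.8196 = 6.1688 mm/d
Crop demand D = ETc × 31 d = 6.1688 × 31 = 191.233 mm
D − Pe = 191.233 − 49.0 = 142.233 mm

142 mm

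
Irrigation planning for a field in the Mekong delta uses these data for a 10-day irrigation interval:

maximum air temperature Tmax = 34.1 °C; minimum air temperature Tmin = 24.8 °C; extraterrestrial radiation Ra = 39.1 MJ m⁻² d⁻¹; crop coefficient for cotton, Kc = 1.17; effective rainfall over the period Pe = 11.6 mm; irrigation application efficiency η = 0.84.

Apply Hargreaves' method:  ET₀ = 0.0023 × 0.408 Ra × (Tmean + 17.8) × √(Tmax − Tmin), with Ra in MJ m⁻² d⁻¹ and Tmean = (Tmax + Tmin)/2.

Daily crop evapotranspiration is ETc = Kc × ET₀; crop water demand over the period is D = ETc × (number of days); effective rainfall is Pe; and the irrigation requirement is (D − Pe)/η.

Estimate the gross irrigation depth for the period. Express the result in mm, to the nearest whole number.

Tmean = (34.1 + 24.8)/2 = 29.45 °C
0.408 Ra = 0.408 × 39.1 = 15.9528 mm/d equivalent
ET₀ = 0.0023 × 15.9528 × (29.45 + 17.8) × √9.3 = 0.0023 × 15.9528 × 47.25 × 3.0496 = 5.2870 mm/d
ETc = Kc × ET₀ = 1.17 × 5.2870 = 6.1858 mm/d
Crop demand D = ETc × 10 d = 6.1858 × 10 = 61.858 mm
D − Pe = 61.858 − 11.6 = 50.258 mm
Gross irrigation = 50.258 / 0.84 = 59.831 mm

60 mm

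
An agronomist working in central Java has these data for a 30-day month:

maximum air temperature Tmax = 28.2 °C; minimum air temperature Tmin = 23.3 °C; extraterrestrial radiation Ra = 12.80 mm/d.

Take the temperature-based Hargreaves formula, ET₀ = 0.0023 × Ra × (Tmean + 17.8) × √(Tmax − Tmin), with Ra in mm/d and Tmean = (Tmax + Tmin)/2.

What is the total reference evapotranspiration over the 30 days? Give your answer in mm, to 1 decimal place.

85.1 mm

Tmean = (28.2 + 23.3)/2 = 25.75 °C
ET₀ = 0.0023 × 12.80 × (25.75 + 17.8) × √4.9 = 0.0023 × 12.80 × 43.55 × 2.2136 = 2.8381 mm/d
Over 30 days: 2.8381 × 30 = 85.143 mm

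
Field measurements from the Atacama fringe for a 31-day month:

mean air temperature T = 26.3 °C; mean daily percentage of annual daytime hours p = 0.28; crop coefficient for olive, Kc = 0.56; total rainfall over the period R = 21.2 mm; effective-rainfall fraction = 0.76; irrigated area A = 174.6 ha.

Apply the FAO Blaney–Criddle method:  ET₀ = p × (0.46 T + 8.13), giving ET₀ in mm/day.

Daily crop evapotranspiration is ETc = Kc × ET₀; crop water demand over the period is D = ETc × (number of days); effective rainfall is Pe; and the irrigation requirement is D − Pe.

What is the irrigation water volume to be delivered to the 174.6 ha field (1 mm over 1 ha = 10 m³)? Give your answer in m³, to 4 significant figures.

ET₀ = 0.28 × (0.46 × 26.3 + 8.13) = 0.28 × 20.228 = 5.6638 mm/d
ETc = Kc × ET₀ = 0.56 × 5.6638 = 3.1717 mm/d
Crop demand D = ETc × 31 d = 3.1717 × 31 = 98.323 mm
Pe = 0.76 × 21.2 = 16.112 mm
D − Pe = 98.323 − 16.112 = 82.211 mm
Volume = 82.211 mm × 174.6 ha × 10 = 143540.4 m³

143500 m³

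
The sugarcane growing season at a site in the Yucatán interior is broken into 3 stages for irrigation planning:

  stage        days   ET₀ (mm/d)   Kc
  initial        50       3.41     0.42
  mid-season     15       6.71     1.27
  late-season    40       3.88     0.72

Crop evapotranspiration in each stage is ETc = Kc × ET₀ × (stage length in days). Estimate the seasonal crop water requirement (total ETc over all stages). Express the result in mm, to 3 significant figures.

311 mm

initial: 0.42 × 3.41 × 50 = 71.61 mm
mid-season: 1.27 × 6.71 × 15 = 127.83 mm
late-season: 0.72 × 3.88 × 40 = 111.74 mm
Seasonal total = 311.18 mm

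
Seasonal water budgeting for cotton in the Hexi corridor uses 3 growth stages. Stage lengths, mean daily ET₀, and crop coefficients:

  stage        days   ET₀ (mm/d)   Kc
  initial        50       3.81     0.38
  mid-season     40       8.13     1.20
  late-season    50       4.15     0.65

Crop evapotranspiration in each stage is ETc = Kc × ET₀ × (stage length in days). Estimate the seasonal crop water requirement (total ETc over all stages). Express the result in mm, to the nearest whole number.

598 mm

initial: 0.38 × 3.81 × 50 = 72.39 mm
mid-season: 1.20 × 8.13 × 40 = 390.24 mm
late-season: 0.65 × 4.15 × 50 = 134.88 mm
Seasonal total = 597.51 mm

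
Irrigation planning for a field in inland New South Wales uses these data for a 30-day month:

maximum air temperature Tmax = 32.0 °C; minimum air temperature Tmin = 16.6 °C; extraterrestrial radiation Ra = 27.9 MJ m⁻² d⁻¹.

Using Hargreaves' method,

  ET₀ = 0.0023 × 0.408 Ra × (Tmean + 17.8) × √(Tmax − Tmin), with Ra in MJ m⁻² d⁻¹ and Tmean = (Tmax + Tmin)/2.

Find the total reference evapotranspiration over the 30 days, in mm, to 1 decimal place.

129.8 mm

Tmean = (32.0 + 16.6)/2 = 24.30 °C
0.408 Ra = 0.408 × 27.9 = 11.3832 mm/d equivalent
ET₀ = 0.0023 × 11.3832 × (24.30 + 17.8) × √15.4 = 0.0023 × 11.3832 × 42.10 × 3.9243 = 4.3255 mm/d
Over 30 days: 4.3255 × 30 = 129.765 mm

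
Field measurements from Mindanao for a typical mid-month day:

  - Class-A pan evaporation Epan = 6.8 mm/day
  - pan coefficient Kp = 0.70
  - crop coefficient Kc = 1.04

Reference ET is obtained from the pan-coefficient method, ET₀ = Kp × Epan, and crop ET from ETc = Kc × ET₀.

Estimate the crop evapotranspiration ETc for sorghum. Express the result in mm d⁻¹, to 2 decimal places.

4.95 mm d⁻¹

ET₀ = 0.70 × 6.8 = 4.7600 mm/d
ETc = Kc × ET₀ = 1.04 × 4.7600 = 4.9504 mm/d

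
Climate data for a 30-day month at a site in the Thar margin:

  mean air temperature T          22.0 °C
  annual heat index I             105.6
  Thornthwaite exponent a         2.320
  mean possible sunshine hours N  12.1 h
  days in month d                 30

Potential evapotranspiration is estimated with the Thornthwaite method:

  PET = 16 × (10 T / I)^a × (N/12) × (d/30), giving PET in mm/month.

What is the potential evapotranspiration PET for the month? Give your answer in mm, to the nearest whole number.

10T/I = 10 × 22.0 / 105.6 = 2.0833
(10T/I)^a = 2.0833^2.320 = 5.4891
Uncorrected PET = 16 × 5.4891 = 87.826 mm
Correction = (N/12)(d/30) = (12.1/12)(30/30) = 1.0083
PET = 87.826 × 1.0083 = 88.555 mm/month

89 mm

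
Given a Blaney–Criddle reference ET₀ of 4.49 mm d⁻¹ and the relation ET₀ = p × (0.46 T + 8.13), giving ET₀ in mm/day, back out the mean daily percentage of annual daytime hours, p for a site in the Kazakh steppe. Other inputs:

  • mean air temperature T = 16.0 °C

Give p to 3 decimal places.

0.290

p = ET₀ / (0.46 T + 8.13) = 4.49 / (0.46 × 16.0 + 8.13) = 4.49 / 15.490 = 0.2899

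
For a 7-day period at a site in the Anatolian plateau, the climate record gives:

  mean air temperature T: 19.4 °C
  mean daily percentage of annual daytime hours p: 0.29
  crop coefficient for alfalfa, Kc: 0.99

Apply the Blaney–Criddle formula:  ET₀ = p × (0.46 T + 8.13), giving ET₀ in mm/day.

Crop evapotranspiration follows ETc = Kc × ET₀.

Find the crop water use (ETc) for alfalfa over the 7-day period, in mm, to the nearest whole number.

ET₀ = 0.29 × (0.46 × 19.4 + 8.13) = 0.29 × 17.054 = 4.9457 mm/d
ETc = Kc × ET₀ = 0.99 × 4.9457 = 4.8962 mm/d
Over 7 days: 4.8962 × 7 = 34.273 mm

34 mm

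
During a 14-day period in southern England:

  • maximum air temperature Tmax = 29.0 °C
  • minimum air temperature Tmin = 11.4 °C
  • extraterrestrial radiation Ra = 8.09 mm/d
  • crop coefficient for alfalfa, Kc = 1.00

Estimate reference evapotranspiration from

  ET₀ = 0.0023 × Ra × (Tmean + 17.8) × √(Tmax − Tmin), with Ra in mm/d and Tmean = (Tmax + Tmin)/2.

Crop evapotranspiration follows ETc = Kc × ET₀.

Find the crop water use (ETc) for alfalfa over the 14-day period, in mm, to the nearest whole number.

Tmean = (29.0 + 11.4)/2 = 20.20 °C
ET₀ = 0.0023 × 8.09 × (20.20 + 17.8) × √17.6 = 0.0023 × 8.09 × 38.00 × 4.1952 = 2.9663 mm/d
ETc = Kc × ET₀ = 1.00 × 2.9663 = 2.9663 mm/d
Over 14 days: 2.9663 × 14 = 41.528 mm

42 mm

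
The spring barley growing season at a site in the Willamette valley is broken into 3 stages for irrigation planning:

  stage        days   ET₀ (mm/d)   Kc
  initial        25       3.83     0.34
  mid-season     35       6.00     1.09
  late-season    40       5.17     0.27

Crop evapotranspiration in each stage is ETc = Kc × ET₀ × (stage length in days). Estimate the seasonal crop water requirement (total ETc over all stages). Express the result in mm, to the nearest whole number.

317 mm

initial: 0.34 × 3.83 × 25 = 32.56 mm
mid-season: 1.09 × 6.00 × 35 = 228.90 mm
late-season: 0.27 × 5.17 × 40 = 55.84 mm
Seasonal total = 317.30 mm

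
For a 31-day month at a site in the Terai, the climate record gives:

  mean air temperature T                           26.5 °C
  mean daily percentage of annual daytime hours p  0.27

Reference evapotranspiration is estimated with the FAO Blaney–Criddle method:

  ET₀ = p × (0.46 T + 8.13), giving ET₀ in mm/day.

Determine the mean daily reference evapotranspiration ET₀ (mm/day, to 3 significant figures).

ET₀ = 0.27 × (0.46 × 26.5 + 8.13) = 0.27 × 20.320 = 5.4864 mm/d

5.49 mm/day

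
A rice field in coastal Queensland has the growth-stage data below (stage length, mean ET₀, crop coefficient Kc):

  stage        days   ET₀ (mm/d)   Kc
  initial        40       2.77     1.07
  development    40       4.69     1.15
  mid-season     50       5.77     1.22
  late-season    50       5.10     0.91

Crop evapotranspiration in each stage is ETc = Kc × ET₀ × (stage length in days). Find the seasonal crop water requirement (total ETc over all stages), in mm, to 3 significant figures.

918 mm

initial: 1.07 × 2.77 × 40 = 118.56 mm
development: 1.15 × 4.69 × 40 = 215.74 mm
mid-season: 1.22 × 5.77 × 50 = 351.97 mm
late-season: 0.91 × 5.10 × 50 = 232.05 mm
Seasonal total = 918.32 mm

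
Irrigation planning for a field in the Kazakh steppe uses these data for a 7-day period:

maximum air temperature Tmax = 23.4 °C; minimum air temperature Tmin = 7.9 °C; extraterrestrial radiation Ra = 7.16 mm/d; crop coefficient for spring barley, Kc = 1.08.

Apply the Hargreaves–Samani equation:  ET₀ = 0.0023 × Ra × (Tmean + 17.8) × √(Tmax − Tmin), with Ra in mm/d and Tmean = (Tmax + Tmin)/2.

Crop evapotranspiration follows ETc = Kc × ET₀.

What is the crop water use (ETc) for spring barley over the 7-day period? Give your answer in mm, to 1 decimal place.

16.4 mm

Tmean = (23.4 + 7.9)/2 = 15.65 °C
ET₀ = 0.0023 × 7.16 × (15.65 + 17.8) × √15.5 = 0.0023 × 7.16 × 33.45 × 3.9370 = 2.1687 mm/d
ETc = Kc × ET₀ = 1.08 × 2.1687 = 2.3422 mm/d
Over 7 days: 2.3422 × 7 = 16.395 mm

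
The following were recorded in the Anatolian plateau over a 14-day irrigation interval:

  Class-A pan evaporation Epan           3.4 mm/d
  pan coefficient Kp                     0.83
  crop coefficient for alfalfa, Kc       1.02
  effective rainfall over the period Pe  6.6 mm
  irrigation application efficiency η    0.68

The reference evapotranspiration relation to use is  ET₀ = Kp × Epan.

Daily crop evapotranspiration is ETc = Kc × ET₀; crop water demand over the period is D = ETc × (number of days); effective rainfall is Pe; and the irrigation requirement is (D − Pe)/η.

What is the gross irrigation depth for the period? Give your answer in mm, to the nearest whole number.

50 mm

ET₀ = 0.83 × 3.4 = 2.8220 mm/d
ETc = Kc × ET₀ = 1.02 × 2.8220 = 2.8784 mm/d
Crop demand D = ETc × 14 d = 2.8784 × 14 = 40.298 mm
D − Pe = 40.298 − 6.6 = 33.698 mm
Gross irrigation = 33.698 / 0.68 = 49.556 mm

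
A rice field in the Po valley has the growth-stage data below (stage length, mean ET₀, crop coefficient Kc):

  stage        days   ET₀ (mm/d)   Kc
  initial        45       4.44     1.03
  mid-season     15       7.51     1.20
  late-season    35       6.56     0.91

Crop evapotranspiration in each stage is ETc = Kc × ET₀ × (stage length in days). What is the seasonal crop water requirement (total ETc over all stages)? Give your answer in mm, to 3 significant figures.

550 mm

initial: 1.03 × 4.44 × 45 = 205.79 mm
mid-season: 1.20 × 7.51 × 15 = 135.18 mm
late-season: 0.91 × 6.56 × 35 = 208.94 mm
Seasonal total = 549.91 mm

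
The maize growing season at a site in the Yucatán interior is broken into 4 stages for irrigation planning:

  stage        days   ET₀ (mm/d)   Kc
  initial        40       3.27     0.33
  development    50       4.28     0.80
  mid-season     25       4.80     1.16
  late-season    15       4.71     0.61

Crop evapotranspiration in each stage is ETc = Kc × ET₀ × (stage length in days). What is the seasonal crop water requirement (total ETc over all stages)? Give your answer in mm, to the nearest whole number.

initial: 0.33 × 3.27 × 40 = 43.16 mm
development: 0.80 × 4.28 × 50 = 171.20 mm
mid-season: 1.16 × 4.80 × 25 = 139.20 mm
late-season: 0.61 × 4.71 × 15 = 43.10 mm
Seasonal total = 396.66 mm

397 mm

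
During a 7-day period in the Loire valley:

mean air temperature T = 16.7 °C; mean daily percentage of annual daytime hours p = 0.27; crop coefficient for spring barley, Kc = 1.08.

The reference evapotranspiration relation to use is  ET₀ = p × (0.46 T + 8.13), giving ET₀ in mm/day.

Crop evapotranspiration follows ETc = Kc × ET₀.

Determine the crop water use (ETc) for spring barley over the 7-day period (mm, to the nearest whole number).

ET₀ = 0.27 × (0.46 × 16.7 + 8.13) = 0.27 × 15.812 = 4.2692 mm/d
ETc = Kc × ET₀ = 1.08 × 4.2692 = 4.6107 mm/d
Over 7 days: 4.6107 × 7 = 32.275 mm

32 mm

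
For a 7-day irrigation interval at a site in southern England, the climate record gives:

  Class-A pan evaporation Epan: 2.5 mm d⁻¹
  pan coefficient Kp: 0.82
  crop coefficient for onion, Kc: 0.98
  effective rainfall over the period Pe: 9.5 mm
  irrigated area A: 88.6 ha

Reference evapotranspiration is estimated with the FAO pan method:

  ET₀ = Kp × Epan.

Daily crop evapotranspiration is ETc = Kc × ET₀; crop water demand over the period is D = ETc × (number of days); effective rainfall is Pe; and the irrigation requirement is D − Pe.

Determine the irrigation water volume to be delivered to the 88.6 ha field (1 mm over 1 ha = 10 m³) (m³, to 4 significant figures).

ET₀ = 0.82 × 2.5 = 2.0500 mm/d
ETc = Kc × ET₀ = 0.98 × 2.0500 = 2.0090 mm/d
Crop demand D = ETc × 7 d = 2.0090 × 7 = 14.063 mm
D − Pe = 14.063 − 9.5 = 4.563 mm
Volume = 4.563 mm × 88.6 ha × 10 = 4042.8 m³

4043 m³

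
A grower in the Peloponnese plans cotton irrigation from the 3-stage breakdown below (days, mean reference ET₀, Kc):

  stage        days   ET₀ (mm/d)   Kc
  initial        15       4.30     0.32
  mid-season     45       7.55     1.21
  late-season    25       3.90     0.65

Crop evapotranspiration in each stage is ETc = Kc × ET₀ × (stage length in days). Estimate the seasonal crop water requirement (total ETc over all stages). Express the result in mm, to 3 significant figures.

495 mm

initial: 0.32 × 4.30 × 15 = 20.64 mm
mid-season: 1.21 × 7.55 × 45 = 411.10 mm
late-season: 0.65 × 3.90 × 25 = 63.38 mm
Seasonal total = 495.12 mm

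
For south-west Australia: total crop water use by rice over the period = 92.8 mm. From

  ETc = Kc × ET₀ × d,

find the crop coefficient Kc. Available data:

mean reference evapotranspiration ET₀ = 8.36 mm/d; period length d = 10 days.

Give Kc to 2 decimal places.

ETc = Kc × ET₀ × d  ⇒  Kc = ETc / (ET₀ × d)
Kc = 92.8 / (8.36 × 10) = 92.8 / 83.60 = 1.1100

1.11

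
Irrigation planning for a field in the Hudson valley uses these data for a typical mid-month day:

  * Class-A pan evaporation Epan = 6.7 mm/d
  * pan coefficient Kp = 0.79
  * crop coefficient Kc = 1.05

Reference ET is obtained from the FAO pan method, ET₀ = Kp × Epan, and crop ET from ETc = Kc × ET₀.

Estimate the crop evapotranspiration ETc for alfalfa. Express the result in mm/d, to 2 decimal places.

5.56 mm/d

ET₀ = 0.79 × 6.7 = 5.2930 mm/d
ETc = Kc × ET₀ = 1.05 × 5.2930 = 5.5577 mm/d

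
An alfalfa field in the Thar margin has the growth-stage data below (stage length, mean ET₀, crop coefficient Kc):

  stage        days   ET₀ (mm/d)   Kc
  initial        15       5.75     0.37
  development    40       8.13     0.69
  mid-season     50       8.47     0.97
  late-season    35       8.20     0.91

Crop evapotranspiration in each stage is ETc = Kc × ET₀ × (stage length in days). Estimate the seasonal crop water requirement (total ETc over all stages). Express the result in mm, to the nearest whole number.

initial: 0.37 × 5.75 × 15 = 31.91 mm
development: 0.69 × 8.13 × 40 = 224.39 mm
mid-season: 0.97 × 8.47 × 50 = 410.80 mm
late-season: 0.91 × 8.20 × 35 = 261.17 mm
Seasonal total = 928.27 mm

928 mm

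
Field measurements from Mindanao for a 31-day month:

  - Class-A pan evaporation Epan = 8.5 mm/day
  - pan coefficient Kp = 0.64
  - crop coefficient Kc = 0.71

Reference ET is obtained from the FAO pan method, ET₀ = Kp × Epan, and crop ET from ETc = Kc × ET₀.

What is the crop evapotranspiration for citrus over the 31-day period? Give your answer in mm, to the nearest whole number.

120 mm

ET₀ = 0.64 × 8.5 = 5.4400 mm/d
ETc = Kc × ET₀ = 0.71 × 5.4400 = 3.8624 mm/d
Over 31 days: 3.8624 × 31 = 119.734 mm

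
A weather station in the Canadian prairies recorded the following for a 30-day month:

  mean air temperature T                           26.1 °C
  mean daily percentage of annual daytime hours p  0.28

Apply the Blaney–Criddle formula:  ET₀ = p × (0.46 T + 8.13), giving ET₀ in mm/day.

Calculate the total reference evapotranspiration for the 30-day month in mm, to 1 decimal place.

ET₀ = 0.28 × (0.46 × 26.1 + 8.13) = 0.28 × 20.136 = 5.6381 mm/d
Monthly total = 5.6381 × 30 = 169.143 mm

169.1 mm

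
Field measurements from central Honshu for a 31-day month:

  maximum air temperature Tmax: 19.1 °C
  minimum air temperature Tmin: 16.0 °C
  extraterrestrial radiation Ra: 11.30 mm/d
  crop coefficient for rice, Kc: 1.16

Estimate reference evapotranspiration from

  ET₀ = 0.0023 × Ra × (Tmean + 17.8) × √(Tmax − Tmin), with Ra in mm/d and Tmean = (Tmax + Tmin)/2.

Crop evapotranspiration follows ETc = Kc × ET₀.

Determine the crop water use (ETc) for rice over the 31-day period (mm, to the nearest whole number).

58 mm

Tmean = (19.1 + 16.0)/2 = 17.55 °C
ET₀ = 0.0023 × 11.30 × (17.55 + 17.8) × √3.1 = 0.0023 × 11.30 × 35.35 × 1.7607 = 1.6176 mm/d
ETc = Kc × ET₀ = 1.16 × 1.6176 = 1.8764 mm/d
Over 31 days: 1.8764 × 31 = 58.168 mm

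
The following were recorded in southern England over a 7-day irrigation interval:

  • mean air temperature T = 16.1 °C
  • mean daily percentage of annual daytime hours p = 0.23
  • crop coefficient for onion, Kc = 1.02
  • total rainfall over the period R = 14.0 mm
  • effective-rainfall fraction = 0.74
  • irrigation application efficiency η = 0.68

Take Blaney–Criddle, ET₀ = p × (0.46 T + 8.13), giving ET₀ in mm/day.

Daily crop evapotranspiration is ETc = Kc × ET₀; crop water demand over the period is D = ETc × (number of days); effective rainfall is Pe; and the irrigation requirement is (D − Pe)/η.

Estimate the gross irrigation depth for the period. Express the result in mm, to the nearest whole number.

22 mm

ET₀ = 0.23 × (0.46 × 16.1 + 8.13) = 0.23 × 15.536 = 3.5733 mm/d
ETc = Kc × ET₀ = 1.02 × 3.5733 = 3.6448 mm/d
Crop demand D = ETc × 7 d = 3.6448 × 7 = 25.514 mm
Pe = 0.74 × 14.0 = 10.360 mm
D − Pe = 25.514 − 10.360 = 15.154 mm
Gross irrigation = 15.154 / 0.68 = 22.285 mm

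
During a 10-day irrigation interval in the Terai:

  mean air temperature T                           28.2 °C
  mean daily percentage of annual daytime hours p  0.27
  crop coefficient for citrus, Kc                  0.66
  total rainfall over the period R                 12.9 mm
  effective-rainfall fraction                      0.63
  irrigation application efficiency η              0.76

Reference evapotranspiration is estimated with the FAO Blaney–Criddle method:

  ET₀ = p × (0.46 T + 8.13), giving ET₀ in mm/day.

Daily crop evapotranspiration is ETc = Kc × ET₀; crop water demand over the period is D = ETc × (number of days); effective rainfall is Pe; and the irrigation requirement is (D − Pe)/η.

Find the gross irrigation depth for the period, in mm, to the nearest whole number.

ET₀ = 0.27 × (0.46 × 28.2 + 8.13) = 0.27 × 21.102 = 5.6975 mm/d
ETc = Kc × ET₀ = 0.66 × 5.6975 = 3.7604 mm/d
Crop demand D = ETc × 10 d = 3.7604 × 10 = 37.604 mm
Pe = 0.63 × 12.9 = 8.127 mm
D − Pe = 37.604 − 8.127 = 29.477 mm
Gross irrigation = 29.477 / 0.76 = 38.786 mm

39 mm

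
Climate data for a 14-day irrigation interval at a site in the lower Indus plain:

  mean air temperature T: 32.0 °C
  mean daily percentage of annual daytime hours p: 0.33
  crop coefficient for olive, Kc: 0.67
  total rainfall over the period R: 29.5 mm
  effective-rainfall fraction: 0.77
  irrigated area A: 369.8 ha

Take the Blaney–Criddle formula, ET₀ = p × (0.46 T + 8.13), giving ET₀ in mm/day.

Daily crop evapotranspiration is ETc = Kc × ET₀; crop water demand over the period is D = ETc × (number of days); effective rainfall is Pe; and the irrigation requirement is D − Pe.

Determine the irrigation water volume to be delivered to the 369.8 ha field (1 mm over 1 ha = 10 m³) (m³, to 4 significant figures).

ET₀ = 0.33 × (0.46 × 32.0 + 8.13) = 0.33 × 22.850 = 7.5405 mm/d
ETc = Kc × ET₀ = 0.67 × 7.5405 = 5.0521 mm/d
Crop demand D = ETc × 14 d = 5.0521 × 14 = 70.729 mm
Pe = 0.77 × 29.5 = 22.715 mm
D − Pe = 70.729 − 22.715 = 48.014 mm
Volume = 48.014 mm × 369.8 ha × 10 = 177555.8 m³

177600 m³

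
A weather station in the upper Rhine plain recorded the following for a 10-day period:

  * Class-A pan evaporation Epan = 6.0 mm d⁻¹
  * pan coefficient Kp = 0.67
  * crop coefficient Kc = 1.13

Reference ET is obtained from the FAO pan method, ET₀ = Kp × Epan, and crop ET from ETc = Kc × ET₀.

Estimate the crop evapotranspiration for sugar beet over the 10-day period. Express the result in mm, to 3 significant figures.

45.4 mm

ET₀ = 0.67 × 6.0 = 4.0200 mm/d
ETc = Kc × ET₀ = 1.13 × 4.0200 = 4.5426 mm/d
Over 10 days: 4.5426 × 10 = 45.426 mm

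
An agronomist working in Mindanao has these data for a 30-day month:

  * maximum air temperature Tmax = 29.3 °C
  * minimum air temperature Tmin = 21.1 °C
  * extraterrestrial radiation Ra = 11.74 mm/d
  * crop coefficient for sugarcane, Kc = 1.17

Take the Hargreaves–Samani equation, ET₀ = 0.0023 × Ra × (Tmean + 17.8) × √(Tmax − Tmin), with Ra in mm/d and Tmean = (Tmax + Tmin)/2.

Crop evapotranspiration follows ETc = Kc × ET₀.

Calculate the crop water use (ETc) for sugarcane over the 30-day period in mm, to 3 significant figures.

Tmean = (29.3 + 21.1)/2 = 25.20 °C
ET₀ = 0.0023 × 11.74 × (25.20 + 17.8) × √8.2 = 0.0023 × 11.74 × 43.00 × 2.8636 = 3.3249 mm/d
ETc = Kc × ET₀ = 1.17 × 3.3249 = 3.8901 mm/d
Over 30 days: 3.8901 × 30 = 116.703 mm

117 mm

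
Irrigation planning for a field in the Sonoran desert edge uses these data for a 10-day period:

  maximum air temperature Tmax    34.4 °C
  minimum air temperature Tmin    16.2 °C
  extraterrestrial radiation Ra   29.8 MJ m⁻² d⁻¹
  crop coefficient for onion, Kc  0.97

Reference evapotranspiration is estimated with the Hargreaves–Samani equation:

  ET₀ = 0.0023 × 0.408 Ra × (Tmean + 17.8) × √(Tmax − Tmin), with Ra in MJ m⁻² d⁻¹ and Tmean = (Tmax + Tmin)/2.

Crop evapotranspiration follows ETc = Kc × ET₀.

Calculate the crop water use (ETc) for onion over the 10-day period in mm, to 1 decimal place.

Tmean = (34.4 + 16.2)/2 = 25.30 °C
0.408 Ra = 0.408 × 29.8 = 12.1584 mm/d equivalent
ET₀ = 0.0023 × 12.1584 × (25.30 + 17.8) × √18.2 = 0.0023 × 12.1584 × 43.10 × 4.2661 = 5.1418 mm/d
ETc = Kc × ET₀ = 0.97 × 5.1418 = 4.9875 mm/d
Over 10 days: 4.9875 × 10 = 49.875 mm

49.9 mm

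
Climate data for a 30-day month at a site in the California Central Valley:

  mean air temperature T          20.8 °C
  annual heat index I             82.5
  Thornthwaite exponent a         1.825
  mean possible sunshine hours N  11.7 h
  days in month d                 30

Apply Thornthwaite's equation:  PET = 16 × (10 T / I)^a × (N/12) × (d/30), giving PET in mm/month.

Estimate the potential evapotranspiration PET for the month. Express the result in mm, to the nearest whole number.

84 mm

10T/I = 10 × 20.8 / 82.5 = 2.5212
(10T/I)^a = 2.5212^1.825 = 5.4067
Uncorrected PET = 16 × 5.4067 = 86.507 mm
Correction = (N/12)(d/30) = (11.7/12)(30/30) = 0.9750
PET = 86.507 × 0.9750 = 84.344 mm/month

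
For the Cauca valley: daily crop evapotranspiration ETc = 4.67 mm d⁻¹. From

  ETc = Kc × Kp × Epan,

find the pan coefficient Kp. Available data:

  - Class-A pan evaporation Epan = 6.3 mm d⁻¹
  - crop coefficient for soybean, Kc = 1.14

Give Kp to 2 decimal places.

ETc = Kc × Kp × Epan  ⇒  Kp = ETc / (Kc × Epan)
Kp = 4.67 / (1.14 × 6.3) = 4.67 / 7.182 = 0.6502

0.65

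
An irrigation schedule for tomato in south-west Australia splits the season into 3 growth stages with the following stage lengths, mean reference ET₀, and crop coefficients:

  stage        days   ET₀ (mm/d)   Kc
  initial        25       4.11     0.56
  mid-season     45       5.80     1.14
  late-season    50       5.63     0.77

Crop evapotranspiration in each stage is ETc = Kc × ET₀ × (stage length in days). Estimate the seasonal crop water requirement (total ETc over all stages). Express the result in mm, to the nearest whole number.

initial: 0.56 × 4.11 × 25 = 57.54 mm
mid-season: 1.14 × 5.80 × 45 = 297.54 mm
late-season: 0.77 × 5.63 × 50 = 216.76 mm
Seasonal total = 571.84 mm

572 mm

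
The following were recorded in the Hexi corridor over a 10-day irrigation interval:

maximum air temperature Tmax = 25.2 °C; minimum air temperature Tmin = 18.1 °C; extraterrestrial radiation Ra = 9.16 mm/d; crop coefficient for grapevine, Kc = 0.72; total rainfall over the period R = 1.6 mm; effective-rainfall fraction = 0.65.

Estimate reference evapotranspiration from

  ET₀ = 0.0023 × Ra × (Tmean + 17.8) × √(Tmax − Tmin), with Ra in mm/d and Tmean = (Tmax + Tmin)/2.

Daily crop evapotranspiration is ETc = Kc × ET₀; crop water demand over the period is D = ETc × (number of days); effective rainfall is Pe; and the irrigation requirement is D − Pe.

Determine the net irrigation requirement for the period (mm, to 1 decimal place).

14.9 mm

Tmean = (25.2 + 18.1)/2 = 21.65 °C
ET₀ = 0.0023 × 9.16 × (21.65 + 17.8) × √7.1 = 0.0023 × 9.16 × 39.45 × 2.6646 = 2.2146 mm/d
ETc = Kc × ET₀ = 0.72 × 2.2146 = 1.5945 mm/d
Crop demand D = ETc × 10 d = 1.5945 × 10 = 15.945 mm
Pe = 0.65 × 1.6 = 1.040 mm
D − Pe = 15.945 − 1.040 = 14.905 mm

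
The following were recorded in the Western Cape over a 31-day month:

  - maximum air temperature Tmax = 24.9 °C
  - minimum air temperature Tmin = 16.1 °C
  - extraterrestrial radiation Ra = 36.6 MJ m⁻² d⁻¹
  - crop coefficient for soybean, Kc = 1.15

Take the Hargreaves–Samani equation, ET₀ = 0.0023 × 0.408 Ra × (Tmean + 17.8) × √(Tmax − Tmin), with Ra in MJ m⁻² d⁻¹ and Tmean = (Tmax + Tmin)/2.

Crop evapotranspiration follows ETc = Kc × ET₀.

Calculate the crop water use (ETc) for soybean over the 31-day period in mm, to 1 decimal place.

Tmean = (24.9 + 16.1)/2 = 20.50 °C
0.408 Ra = 0.408 × 36.6 = 14.9328 mm/d equivalent
ET₀ = 0.0023 × 14.9328 × (20.50 + 17.8) × √8.8 = 0.0023 × 14.9328 × 38.30 × 2.9665 = 3.9022 mm/d
ETc = Kc × ET₀ = 1.15 × 3.9022 = 4.4875 mm/d
Over 31 days: 4.4875 × 31 = 139.113 mm

139.1 mm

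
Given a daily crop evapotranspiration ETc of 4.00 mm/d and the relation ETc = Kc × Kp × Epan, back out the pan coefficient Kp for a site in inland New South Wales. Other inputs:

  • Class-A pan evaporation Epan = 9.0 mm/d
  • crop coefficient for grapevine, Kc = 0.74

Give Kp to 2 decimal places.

ETc = Kc × Kp × Epan  ⇒  Kp = ETc / (Kc × Epan)
Kp = 4.00 / (0.74 × 9.0) = 4.00 / 6.660 = 0.6006

0.60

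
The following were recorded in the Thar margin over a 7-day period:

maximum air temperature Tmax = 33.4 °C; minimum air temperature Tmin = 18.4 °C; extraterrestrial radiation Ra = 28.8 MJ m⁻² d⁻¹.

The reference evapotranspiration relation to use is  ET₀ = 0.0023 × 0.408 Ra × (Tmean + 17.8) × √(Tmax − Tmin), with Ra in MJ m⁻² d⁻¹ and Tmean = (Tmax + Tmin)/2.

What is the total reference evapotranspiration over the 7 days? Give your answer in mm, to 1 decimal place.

Tmean = (33.4 + 18.4)/2 = 25.90 °C
0.408 Ra = 0.408 × 28.8 = 11.7504 mm/d equivalent
ET₀ = 0.0023 × 11.7504 × (25.90 + 17.8) × √15.0 = 0.0023 × 11.7504 × 43.70 × 3.8730 = 4.5741 mm/d
Over 7 days: 4.5741 × 7 = 32.019 mm

32.0 mm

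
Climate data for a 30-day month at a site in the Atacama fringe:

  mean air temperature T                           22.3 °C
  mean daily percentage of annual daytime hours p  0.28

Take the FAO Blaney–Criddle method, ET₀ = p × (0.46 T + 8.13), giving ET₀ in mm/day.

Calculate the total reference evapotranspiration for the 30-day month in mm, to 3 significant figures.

154 mm

ET₀ = 0.28 × (0.46 × 22.3 + 8.13) = 0.28 × 18.388 = 5.1486 mm/d
Monthly total = 5.1486 × 30 = 154.458 mm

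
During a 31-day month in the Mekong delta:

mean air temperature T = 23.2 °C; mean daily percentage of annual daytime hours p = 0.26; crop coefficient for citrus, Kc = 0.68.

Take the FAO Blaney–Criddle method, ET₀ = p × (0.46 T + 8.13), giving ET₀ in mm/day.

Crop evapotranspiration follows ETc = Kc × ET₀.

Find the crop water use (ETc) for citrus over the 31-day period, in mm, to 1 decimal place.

ET₀ = 0.26 × (0.46 × 23.2 + 8.13) = 0.26 × 18.802 = 4.8885 mm/d
ETc = Kc × ET₀ = 0.68 × 4.8885 = 3.3242 mm/d
Over 31 days: 3.3242 × 31 = 103.050 mm

103.1 mm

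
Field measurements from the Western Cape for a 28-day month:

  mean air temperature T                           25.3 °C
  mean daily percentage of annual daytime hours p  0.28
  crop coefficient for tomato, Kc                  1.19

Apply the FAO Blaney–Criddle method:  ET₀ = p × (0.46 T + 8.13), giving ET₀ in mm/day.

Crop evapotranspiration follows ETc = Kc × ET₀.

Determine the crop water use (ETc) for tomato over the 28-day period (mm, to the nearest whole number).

ET₀ = 0.28 × (0.46 × 25.3 + 8.13) = 0.28 × 19.768 = 5.5350 mm/d
ETc = Kc × ET₀ = 1.19 × 5.5350 = 6.5867 mm/d
Over 28 days: 6.5867 × 28 = 184.428 mm

184 mm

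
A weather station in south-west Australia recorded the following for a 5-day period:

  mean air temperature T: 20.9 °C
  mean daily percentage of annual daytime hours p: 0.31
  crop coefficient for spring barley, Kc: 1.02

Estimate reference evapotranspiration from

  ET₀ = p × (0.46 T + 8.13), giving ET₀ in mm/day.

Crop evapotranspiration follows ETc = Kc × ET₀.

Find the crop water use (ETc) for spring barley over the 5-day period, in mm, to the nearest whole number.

28 mm

ET₀ = 0.31 × (0.46 × 20.9 + 8.13) = 0.31 × 17.744 = 5.5006 mm/d
ETc = Kc × ET₀ = 1.02 × 5.5006 = 5.6106 mm/d
Over 5 days: 5.6106 × 5 = 28.053 mm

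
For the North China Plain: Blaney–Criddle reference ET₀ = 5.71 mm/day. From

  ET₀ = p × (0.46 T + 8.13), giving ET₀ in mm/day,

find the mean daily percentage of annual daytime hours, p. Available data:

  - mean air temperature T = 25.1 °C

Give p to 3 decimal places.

0.290

p = ET₀ / (0.46 T + 8.13) = 5.71 / (0.46 × 25.1 + 8.13) = 5.71 / 19.676 = 0.2902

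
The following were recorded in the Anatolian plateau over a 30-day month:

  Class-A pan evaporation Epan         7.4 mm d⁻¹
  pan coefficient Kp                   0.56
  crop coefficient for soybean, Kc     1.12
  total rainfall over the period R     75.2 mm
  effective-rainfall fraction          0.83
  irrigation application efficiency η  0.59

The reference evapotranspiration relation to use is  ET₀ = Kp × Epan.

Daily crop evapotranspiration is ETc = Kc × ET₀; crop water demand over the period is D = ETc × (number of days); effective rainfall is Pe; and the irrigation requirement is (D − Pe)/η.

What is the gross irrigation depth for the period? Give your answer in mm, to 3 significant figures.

130 mm

ET₀ = 0.56 × 7.4 = 4.1440 mm/d
ETc = Kc × ET₀ = 1.12 × 4.1440 = 4.6413 mm/d
Crop demand D = ETc × 30 d = 4.6413 × 30 = 139.239 mm
Pe = 0.83 × 75.2 = 62.416 mm
D − Pe = 139.239 − 62.416 = 76.823 mm
Gross irrigation = 76.823 / 0.59 = 130.208 mm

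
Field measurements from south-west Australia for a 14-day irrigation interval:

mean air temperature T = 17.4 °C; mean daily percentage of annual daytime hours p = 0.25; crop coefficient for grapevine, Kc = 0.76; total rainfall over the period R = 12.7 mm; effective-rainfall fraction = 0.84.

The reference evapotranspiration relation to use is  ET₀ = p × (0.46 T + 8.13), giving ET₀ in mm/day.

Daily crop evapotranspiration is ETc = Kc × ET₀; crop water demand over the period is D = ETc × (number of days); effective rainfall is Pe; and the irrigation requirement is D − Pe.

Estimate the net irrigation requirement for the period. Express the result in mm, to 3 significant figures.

32.2 mm

ET₀ = 0.25 × (0.46 × 17.4 + 8.13) = 0.25 × 16.134 = 4.0335 mm/d
ETc = Kc × ET₀ = 0.76 × 4.0335 = 3.0655 mm/d
Crop demand D = ETc × 14 d = 3.0655 × 14 = 42.917 mm
Pe = 0.84 × 12.7 = 10.668 mm
D − Pe = 42.917 − 10.668 = 32.249 mm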